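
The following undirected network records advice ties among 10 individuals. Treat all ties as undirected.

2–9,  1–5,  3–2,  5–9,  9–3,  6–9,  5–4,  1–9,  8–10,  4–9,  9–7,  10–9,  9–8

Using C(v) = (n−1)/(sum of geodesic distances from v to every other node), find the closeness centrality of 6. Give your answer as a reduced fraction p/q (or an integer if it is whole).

9/17

Distances from 6: 1:2, 2:2, 3:2, 4:2, 5:2, 7:2, 8:2, 9:1, 10:2. Sum = 17.
n = 10, so closeness = 9/17.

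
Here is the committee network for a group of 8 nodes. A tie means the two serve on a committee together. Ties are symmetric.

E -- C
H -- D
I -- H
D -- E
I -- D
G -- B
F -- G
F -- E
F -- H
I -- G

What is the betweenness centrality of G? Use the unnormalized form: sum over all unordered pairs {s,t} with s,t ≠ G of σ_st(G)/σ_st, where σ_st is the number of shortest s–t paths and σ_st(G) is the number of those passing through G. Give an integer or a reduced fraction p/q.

13/2

Pairs whose geodesics pass through G — F–B: 1; F–I: 1/2; C–B: 1; D–B: 1; B–H: 2/2; B–I: 1; B–E: 1.
All other pairs contribute 0.
Summing the contributions gives betweenness(G) = 13/2.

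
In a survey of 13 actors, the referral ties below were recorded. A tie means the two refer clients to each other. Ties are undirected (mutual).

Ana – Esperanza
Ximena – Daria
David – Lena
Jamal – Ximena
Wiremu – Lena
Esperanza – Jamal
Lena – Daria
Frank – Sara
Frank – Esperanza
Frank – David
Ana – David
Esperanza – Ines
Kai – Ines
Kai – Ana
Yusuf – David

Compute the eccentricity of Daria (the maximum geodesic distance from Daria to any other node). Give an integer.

Distances from Daria: Ana:3, David:2, Esperanza:3, Frank:3, Ines:4, Jamal:2, Kai:4, Lena:1, Sara:4, Wiremu:2, Ximena:1, Yusuf:3.
The largest is 4 (to Ines, Sara, and Kai), so the eccentricity of Daria is 4.

4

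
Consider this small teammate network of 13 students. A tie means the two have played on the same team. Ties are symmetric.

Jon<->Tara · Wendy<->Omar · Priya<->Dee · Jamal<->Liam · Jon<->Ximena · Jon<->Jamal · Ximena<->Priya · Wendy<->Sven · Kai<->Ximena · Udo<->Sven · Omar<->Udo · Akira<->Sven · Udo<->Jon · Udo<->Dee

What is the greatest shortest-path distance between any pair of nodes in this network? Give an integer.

Eccentricity of each node (its greatest distance to any other): Akira:5, Dee:4, Jamal:4, Jon:3, Kai:5, Liam:5, Omar:4, Priya:4, Sven:4, Tara:4, Udo:3, Wendy:5, Ximena:4.
The maximum eccentricity is 5, realized for instance by the pair Wendy–Kai via Wendy – Sven – Udo – Jon – Ximena – Kai. So the diameter is 5.

5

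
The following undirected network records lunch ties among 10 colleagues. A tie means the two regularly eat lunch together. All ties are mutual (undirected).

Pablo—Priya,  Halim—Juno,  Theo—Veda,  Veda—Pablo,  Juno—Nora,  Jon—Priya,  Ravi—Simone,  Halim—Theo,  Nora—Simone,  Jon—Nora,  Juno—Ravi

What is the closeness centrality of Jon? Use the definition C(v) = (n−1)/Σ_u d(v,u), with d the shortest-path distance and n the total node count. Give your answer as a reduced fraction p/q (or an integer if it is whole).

Distances from Jon: Halim:3, Juno:2, Nora:1, Pablo:2, Priya:1, Ravi:3, Simone:2, Theo:4, Veda:3. Sum = 21.
n = 10, so closeness = 9/21 = 3/7.

3/7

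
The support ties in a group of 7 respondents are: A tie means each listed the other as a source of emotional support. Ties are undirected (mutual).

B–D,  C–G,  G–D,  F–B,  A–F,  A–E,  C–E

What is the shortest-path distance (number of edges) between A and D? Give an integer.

One shortest route is A – F – B – D, which uses 3 edges, and at distance 2 from A we only reach {B, C}, which does not include D. So d(A,D) = 3.

3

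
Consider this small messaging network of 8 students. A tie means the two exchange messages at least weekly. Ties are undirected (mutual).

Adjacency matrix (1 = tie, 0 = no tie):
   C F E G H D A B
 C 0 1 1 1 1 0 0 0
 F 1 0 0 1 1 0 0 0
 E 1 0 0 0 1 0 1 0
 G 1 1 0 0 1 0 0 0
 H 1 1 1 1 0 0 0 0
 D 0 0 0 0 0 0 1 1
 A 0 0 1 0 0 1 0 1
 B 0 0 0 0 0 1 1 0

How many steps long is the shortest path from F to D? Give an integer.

One shortest route is F – C – E – A – D, which uses 4 edges, and at distance 3 from F we only reach {A}, which does not include D. So d(F,D) = 4.

4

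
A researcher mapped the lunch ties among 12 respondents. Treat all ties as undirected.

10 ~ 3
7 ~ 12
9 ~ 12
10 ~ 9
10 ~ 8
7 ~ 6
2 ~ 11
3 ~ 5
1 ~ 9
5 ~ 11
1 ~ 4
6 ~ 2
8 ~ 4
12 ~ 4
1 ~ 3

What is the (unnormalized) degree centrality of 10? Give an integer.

3

10 is directly tied to 3, 8, and 9. That is 3 neighbors, so the degree of 10 is 3.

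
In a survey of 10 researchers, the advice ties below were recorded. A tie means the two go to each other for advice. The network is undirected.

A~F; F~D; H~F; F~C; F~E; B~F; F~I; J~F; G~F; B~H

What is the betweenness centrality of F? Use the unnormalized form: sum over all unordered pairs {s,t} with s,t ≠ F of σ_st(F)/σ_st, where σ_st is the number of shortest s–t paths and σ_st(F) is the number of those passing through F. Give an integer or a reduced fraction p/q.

Pairs whose geodesics pass through F — G–I: 1; G–J: 1; G–C: 1; G–D: 1; G–B: 1; G–E: 1; G–A: 1; G–H: 1; I–J: 1; I–C: 1; I–D: 1; I–B: 1; I–E: 1; I–A: 1 … (+21 more pairs).
All other pairs contribute 0.
Summing the contributions gives betweenness(F) = 35.

35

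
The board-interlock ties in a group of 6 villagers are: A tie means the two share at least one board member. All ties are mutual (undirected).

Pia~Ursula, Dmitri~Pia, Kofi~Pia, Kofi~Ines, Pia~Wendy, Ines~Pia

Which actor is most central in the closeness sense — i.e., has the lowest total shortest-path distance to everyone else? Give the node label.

Farness (sum of distances to all others) for each node — Dmitri:9, Ines:8, Kofi:8, Pia:5, Ursula:9, Wendy:9.
The smallest farness is 5, for Pia, so Pia has the highest closeness.

Pia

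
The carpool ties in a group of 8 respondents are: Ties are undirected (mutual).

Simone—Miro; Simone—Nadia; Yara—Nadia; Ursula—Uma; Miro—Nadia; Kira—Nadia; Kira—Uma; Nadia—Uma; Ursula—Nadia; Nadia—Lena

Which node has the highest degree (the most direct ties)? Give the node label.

Nadia

Degrees — Kira:2, Lena:1, Miro:2, Nadia:7, Simone:2, Uma:3, Ursula:2, Yara:1.
The maximum is 7, attained only by Nadia.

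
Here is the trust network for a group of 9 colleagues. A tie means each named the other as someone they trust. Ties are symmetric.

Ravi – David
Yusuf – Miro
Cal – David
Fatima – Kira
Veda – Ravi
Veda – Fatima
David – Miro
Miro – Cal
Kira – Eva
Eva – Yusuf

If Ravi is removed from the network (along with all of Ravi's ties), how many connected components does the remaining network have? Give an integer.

Ravi's neighbors (David and Veda) remain reachable from one another through other ties, so the rest of the network stays in one piece.

1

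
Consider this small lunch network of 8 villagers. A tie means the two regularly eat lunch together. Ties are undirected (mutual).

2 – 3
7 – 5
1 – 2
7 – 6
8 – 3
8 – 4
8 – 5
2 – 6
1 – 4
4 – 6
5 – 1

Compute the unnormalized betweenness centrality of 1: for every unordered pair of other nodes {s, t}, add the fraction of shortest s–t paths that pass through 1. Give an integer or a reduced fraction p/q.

2

Pairs whose geodesics pass through 1 — 4–2: 1/2; 4–5: 1/2; 2–5: 1.
All other pairs contribute 0.
Summing the contributions gives betweenness(1) = 2.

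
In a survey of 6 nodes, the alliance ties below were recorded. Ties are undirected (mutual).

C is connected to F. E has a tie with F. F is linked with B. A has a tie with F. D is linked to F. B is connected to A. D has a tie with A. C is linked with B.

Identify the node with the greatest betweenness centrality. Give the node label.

Unnormalized betweenness of each node: A:1/2, B:1/2, C:0, D:0, E:0, F:6.
F has the largest value, 6, making it the main broker — the node through which the most shortest paths run.

F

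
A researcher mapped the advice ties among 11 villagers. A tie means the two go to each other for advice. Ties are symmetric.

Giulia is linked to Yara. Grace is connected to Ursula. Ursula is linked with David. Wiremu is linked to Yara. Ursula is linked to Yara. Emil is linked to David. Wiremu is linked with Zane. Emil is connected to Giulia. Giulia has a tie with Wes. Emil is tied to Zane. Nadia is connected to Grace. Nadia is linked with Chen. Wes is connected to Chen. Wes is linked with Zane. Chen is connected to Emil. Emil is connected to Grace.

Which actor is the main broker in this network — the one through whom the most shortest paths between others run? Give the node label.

Emil

Unnormalized betweenness of each node: Chen:29/6, David:7/6, Emil:181/12, Giulia:59/12, Grace:35/6, Nadia:13/12, Ursula:61/12, Wes:41/12, Wiremu:4/3, Yara:67/12, Zane:17/3.
Emil has the largest value, 181/12, making it the main broker — the node through which the most shortest paths run.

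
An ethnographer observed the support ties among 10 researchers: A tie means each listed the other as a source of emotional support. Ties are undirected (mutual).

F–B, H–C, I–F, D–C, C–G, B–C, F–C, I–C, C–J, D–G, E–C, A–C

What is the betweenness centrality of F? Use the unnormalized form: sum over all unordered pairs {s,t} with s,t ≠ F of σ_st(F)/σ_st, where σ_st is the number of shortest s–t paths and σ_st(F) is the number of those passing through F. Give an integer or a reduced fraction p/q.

Pairs whose geodesics pass through F — B–I: 1/2.
All other pairs contribute 0.
Summing the contributions gives betweenness(F) = 1/2.

1/2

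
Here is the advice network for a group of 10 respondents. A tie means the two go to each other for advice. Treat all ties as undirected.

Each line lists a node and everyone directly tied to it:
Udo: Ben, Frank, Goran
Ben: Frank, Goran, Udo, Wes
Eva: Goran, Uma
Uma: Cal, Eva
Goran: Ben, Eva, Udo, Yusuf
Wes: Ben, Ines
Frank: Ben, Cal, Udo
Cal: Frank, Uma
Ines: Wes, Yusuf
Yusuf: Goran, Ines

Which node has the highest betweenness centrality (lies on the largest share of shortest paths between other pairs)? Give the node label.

Goran

Unnormalized betweenness of each node: Ben:21/2, Cal:17/6, Eva:31/6, Frank:41/6, Goran:41/3, Ines:1, Udo:2, Uma:2, Wes:7/2, Yusuf:7/2.
Goran has the largest value, 41/3, making it the main broker — the node through which the most shortest paths run.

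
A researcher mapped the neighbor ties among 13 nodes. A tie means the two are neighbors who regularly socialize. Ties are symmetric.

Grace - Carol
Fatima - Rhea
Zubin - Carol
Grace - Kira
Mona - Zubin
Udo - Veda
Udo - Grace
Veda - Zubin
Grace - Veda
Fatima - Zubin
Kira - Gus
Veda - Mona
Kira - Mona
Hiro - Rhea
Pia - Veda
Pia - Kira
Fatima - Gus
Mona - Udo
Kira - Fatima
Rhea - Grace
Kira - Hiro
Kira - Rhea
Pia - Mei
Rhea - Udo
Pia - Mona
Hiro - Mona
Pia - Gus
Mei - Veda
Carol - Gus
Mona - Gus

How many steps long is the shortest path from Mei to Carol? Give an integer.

One shortest route is Mei – Veda – Zubin – Carol, which uses 3 edges, and at distance 2 from Mei we only reach {Grace, Gus, Kira, Mona, Udo, Zubin}, which does not include Carol. So d(Mei,Carol) = 3.

3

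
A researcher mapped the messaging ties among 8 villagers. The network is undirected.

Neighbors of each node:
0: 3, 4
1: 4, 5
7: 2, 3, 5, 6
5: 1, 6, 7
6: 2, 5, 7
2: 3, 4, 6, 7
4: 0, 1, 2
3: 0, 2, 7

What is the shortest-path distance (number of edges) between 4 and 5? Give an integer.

One shortest route is 4 – 1 – 5, which uses 2 edges, and 4 and 5 are not directly tied, so nothing shorter exists. So d(4,5) = 2.

2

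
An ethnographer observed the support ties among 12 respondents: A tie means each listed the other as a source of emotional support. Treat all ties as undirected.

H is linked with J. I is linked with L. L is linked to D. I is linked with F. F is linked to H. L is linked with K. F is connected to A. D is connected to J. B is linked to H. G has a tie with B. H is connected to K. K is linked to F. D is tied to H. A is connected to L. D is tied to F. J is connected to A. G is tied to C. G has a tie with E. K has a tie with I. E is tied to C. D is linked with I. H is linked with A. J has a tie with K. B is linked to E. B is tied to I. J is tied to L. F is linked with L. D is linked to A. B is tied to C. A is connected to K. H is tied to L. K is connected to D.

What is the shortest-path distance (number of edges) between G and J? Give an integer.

One shortest route is G – B – H – J, which uses 3 edges, and at distance 2 from G we only reach {H, I}, which does not include J. So d(G,J) = 3.

3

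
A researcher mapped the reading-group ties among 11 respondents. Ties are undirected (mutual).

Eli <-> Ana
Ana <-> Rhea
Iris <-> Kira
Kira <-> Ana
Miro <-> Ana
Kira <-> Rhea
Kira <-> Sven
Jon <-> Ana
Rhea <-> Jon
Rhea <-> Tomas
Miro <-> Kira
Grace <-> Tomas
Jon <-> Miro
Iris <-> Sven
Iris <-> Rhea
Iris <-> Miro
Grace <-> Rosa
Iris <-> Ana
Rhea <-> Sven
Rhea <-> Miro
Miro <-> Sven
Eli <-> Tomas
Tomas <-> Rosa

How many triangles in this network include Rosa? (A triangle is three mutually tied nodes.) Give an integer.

1

Rosa's neighbors: Grace and Tomas.
Neighbor pairs that are themselves tied: Rosa–Grace–Tomas. Each forms one triangle with Rosa, for 1 in total.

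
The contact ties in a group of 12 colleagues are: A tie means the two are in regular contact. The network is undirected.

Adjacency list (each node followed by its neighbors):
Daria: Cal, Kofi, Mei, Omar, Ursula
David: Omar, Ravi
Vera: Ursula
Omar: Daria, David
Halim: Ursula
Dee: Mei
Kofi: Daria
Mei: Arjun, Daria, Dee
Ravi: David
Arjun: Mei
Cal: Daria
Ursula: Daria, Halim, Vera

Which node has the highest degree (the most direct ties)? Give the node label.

Daria

Degrees — Arjun:1, Cal:1, Daria:5, David:2, Dee:1, Halim:1, Kofi:1, Mei:3, Omar:2, Ravi:1, Ursula:3, Vera:1.
The maximum is 5, attained only by Daria.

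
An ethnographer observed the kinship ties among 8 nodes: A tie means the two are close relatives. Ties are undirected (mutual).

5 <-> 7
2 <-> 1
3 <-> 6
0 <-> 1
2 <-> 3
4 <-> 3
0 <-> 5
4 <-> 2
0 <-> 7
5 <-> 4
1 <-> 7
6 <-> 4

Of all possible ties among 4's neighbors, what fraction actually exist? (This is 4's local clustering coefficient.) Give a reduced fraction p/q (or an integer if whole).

4's neighbors: 2, 3, 5, and 6 (k = 4).
Possible neighbor pairs: C(4,2) = 6. Edges among them: 2–3, 3–6 → e = 2.
Clustering(4) = 2/6 = 1/3.

1/3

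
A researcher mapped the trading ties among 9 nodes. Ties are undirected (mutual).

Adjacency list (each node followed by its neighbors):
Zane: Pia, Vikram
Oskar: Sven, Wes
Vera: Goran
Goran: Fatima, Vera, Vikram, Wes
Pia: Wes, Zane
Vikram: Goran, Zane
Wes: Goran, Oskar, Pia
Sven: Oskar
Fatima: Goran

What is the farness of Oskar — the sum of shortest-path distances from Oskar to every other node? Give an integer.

18

Distances from Oskar: Fatima:3, Goran:2, Pia:2, Sven:1, Vera:3, Vikram:3, Wes:1, Zane:3.
Sum = 3 + 2 + 2 + 1 + 3 + 3 + 1 + 3 = 18.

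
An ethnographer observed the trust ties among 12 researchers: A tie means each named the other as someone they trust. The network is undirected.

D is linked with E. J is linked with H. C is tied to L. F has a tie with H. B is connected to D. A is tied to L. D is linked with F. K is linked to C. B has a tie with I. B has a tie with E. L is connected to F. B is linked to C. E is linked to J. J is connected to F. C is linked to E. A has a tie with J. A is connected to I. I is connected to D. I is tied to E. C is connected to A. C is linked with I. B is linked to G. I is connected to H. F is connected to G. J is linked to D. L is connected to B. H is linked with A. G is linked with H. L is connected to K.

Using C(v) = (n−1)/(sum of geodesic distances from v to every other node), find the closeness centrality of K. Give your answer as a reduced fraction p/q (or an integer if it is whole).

Distances from K: A:2, B:2, C:1, D:3, E:2, F:2, G:3, H:3, I:2, J:3, L:1. Sum = 24.
n = 12, so closeness = 11/24.

11/24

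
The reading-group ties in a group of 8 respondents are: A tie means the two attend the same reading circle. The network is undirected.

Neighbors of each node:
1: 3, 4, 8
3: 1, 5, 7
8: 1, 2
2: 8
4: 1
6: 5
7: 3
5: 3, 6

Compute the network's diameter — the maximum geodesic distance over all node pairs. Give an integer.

5

Eccentricity of each node (its greatest distance to any other): 1:3, 2:5, 3:3, 4:4, 5:4, 6:5, 7:4, 8:4.
The maximum eccentricity is 5, realized for instance by the pair 2–6 via 2 – 8 – 1 – 3 – 5 – 6. So the diameter is 5.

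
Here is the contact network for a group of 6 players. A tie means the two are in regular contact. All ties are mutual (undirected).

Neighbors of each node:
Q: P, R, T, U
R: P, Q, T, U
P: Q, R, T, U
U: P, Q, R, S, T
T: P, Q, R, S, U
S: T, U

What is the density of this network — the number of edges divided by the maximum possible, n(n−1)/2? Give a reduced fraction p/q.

4/5

There are 12 edges and 6 nodes, so the maximum possible is C(6,2) = 15.
Density = 12/15 = 4/5.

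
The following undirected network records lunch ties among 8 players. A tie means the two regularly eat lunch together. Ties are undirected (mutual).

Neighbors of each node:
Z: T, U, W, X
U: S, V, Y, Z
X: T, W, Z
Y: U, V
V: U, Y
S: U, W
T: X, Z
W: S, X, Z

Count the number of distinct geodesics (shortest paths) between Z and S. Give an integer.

The shortest distance is 2. The length-2 paths are: Z–U–S; Z–W–S.
That gives 2 distinct shortest paths.

2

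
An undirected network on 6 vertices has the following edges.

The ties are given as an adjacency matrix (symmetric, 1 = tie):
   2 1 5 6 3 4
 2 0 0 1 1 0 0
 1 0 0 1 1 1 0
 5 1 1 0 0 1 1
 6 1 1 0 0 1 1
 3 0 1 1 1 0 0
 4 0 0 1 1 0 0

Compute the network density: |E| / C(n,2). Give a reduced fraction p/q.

There are 9 edges and 6 nodes, so the maximum possible is C(6,2) = 15.
Density = 9/15 = 3/5.

3/5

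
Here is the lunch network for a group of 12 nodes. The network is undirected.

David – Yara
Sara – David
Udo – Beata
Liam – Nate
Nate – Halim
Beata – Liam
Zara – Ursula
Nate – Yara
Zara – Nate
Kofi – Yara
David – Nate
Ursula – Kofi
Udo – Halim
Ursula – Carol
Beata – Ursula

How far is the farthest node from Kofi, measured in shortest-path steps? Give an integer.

3

Distances from Kofi: Beata:2, Carol:2, David:2, Halim:3, Liam:3, Nate:2, Sara:3, Udo:3, Ursula:1, Yara:1, Zara:2.
The largest is 3 (to Udo, Liam, Halim, and Sara), so the eccentricity of Kofi is 3.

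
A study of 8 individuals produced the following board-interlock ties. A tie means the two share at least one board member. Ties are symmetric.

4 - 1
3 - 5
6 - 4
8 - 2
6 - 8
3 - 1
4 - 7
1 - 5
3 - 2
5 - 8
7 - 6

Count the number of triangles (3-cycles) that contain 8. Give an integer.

8's neighbors are 2, 5, and 6, but none of them are tied to each other, so no triangle contains 8.

0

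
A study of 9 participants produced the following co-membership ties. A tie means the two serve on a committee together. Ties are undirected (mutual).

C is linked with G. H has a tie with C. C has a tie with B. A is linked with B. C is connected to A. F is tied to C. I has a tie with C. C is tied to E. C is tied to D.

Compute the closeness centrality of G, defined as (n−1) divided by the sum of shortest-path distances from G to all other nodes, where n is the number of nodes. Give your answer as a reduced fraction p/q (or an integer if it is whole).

8/15

Distances from G: A:2, B:2, C:1, D:2, E:2, F:2, H:2, I:2. Sum = 15.
n = 9, so closeness = 8/15.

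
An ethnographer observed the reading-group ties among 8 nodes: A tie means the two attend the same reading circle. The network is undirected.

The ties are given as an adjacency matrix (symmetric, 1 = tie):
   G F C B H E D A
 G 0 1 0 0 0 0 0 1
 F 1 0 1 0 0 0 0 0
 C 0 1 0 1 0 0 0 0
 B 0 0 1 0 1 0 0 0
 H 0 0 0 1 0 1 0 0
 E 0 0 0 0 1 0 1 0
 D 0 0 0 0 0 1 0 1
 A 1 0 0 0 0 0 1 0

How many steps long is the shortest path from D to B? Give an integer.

One shortest route is D – E – H – B, which uses 3 edges, and at distance 2 from D we only reach {G, H}, which does not include B. So d(D,B) = 3.

3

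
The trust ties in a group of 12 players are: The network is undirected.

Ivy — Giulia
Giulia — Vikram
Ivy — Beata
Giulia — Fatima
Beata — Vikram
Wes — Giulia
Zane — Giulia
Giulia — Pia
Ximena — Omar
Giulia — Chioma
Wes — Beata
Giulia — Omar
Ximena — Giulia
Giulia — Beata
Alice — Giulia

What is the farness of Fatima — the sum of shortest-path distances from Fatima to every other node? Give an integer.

21

Distances from Fatima: Alice:2, Beata:2, Chioma:2, Giulia:1, Ivy:2, Omar:2, Pia:2, Vikram:2, Wes:2, Ximena:2, Zane:2.
Sum = 2 + 2 + 2 + 1 + 2 + 2 + 2 + 2 + 2 + 2 + 2 = 21.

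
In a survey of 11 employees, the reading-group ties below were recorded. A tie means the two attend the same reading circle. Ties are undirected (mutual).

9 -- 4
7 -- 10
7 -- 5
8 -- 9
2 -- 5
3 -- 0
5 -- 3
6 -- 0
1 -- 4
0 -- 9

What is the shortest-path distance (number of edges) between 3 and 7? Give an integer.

One shortest route is 3 – 5 – 7, which uses 2 edges, and 3 and 7 are not directly tied, so nothing shorter exists. So d(3,7) = 2.

2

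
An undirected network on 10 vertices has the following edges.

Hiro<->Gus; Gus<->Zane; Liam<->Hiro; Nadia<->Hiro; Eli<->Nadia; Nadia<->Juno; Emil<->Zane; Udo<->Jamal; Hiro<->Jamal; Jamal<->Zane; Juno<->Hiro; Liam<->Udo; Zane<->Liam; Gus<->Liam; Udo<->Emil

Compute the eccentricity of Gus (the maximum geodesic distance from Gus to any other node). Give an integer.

Distances from Gus: Eli:3, Emil:2, Hiro:1, Jamal:2, Juno:2, Liam:1, Nadia:2, Udo:2, Zane:1.
The largest is 3 (to Eli), so the eccentricity of Gus is 3.

3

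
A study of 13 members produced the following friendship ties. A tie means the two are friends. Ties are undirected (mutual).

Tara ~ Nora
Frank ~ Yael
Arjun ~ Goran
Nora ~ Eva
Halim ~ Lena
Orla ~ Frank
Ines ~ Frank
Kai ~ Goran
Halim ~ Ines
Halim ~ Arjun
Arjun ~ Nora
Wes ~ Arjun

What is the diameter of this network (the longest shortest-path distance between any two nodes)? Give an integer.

6

Eccentricity of each node (its greatest distance to any other): Arjun:4, Eva:6, Frank:5, Goran:5, Halim:3, Ines:4, Kai:6, Lena:4, Nora:5, Orla:6, Tara:6, Wes:5, Yael:6.
The maximum eccentricity is 6, realized for instance by the pair Yael–Kai via Yael – Frank – Ines – Halim – Arjun – Goran – Kai. So the diameter is 6.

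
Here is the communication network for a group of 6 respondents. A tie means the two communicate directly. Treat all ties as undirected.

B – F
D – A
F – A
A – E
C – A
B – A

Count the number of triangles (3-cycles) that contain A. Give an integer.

A's neighbors: B, C, D, E, and F.
Neighbor pairs that are themselves tied: A–B–F. Each forms one triangle with A, for 1 in total.

1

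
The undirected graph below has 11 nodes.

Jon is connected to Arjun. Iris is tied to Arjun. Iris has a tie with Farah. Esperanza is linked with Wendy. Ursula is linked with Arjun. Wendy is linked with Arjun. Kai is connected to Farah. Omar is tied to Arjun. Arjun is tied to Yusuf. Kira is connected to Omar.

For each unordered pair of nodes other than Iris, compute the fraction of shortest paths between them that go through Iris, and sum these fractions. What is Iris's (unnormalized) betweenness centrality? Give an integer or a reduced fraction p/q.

16

Pairs whose geodesics pass through Iris — Jon–Kai: 1; Jon–Farah: 1; Kai–Wendy: 1; Kai–Ursula: 1; Kai–Yusuf: 1; Kai–Omar: 1; Kai–Arjun: 1; Kai–Kira: 1; Kai–Esperanza: 1; Wendy–Farah: 1; Ursula–Farah: 1; Yusuf–Farah: 1; Omar–Farah: 1; Farah–Arjun: 1 … (+2 more pairs).
All other pairs contribute 0.
Summing the contributions gives betweenness(Iris) = 16.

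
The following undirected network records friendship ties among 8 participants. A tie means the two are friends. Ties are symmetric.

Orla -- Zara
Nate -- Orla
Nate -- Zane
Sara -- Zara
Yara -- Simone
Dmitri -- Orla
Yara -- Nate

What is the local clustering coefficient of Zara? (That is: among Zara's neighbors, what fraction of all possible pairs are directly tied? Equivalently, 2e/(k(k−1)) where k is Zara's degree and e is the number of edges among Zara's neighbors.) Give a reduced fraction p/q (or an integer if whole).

Zara's neighbors: Orla and Sara (k = 2).
Possible neighbor pairs: C(2,2) = 1. Edges among them: none → e = 0.
Clustering(Zara) = 0/1.

0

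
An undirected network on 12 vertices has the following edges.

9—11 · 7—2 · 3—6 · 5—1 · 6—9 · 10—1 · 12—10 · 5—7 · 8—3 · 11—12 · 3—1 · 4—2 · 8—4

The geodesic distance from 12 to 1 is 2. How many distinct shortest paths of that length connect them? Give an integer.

1

The shortest distance is 2, and the only length-2 path is 12–10–1. So there is exactly 1 shortest path.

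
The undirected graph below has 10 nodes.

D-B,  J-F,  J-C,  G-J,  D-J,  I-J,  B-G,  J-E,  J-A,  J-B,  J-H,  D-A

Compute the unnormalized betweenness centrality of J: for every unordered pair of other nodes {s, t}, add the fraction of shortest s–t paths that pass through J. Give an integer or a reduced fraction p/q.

Pairs whose geodesics pass through J — G–A: 1; G–I: 1; G–H: 1; G–C: 1; G–E: 1; G–F: 1; G–D: 1/2; A–I: 1; A–H: 1; A–C: 1; A–E: 1; A–B: 1/2; A–F: 1; I–H: 1 … (+19 more pairs).
All other pairs contribute 0.
Summing the contributions gives betweenness(J) = 32.

32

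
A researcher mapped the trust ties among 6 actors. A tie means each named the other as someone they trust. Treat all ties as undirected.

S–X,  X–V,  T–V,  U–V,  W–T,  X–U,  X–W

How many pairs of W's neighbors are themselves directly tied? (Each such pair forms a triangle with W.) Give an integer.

0

W's neighbors are T and X, but none of them are tied to each other, so no triangle contains W.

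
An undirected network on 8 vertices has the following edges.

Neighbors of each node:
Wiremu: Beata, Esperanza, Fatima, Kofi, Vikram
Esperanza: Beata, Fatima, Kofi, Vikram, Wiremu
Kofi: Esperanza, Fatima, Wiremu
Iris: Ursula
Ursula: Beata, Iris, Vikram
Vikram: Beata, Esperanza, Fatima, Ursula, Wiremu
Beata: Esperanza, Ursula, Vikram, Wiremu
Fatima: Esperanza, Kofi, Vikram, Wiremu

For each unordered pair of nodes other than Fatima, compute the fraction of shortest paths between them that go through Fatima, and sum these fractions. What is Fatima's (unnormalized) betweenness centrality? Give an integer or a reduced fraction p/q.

11/15

Pairs whose geodesics pass through Fatima — Vikram–Kofi: 1/3; Kofi–Ursula: 1/5; Kofi–Iris: 1/5.
All other pairs contribute 0.
Summing the contributions gives betweenness(Fatima) = 11/15.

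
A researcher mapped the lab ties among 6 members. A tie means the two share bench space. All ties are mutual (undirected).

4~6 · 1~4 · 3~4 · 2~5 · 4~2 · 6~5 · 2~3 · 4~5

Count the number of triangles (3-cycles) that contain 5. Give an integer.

2

5's neighbors: 2, 4, and 6.
Neighbor pairs that are themselves tied: 5–2–4; 5–4–6. Each forms one triangle with 5, for 2 in total.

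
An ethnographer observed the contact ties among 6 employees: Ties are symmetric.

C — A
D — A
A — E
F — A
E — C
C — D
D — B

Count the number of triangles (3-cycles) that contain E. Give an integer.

1

E's neighbors: A and C.
Neighbor pairs that are themselves tied: E–A–C. Each forms one triangle with E, for 1 in total.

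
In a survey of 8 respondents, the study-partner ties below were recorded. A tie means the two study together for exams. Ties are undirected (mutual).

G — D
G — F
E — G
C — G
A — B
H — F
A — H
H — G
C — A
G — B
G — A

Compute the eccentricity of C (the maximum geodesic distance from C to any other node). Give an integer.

Distances from C: A:1, B:2, D:2, E:2, F:2, G:1, H:2.
The largest is 2 (to E, D, B, F, and H), so the eccentricity of C is 2.

2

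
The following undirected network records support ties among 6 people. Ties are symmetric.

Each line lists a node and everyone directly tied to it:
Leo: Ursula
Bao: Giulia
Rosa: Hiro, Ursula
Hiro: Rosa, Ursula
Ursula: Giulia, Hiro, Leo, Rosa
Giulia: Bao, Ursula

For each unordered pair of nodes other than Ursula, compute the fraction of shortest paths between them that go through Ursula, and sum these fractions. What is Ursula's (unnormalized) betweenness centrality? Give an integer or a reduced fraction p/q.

8

Pairs whose geodesics pass through Ursula — Hiro–Leo: 1; Hiro–Bao: 1; Hiro–Giulia: 1; Leo–Rosa: 1; Leo–Bao: 1; Leo–Giulia: 1; Rosa–Bao: 1; Rosa–Giulia: 1.
All other pairs contribute 0.
Summing the contributions gives betweenness(Ursula) = 8.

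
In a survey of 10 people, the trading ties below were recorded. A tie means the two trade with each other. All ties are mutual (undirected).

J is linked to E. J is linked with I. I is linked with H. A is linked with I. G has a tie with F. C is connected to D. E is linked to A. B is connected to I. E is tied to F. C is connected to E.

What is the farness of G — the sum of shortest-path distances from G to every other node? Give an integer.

Distances from G: A:3, B:5, C:3, D:4, E:2, F:1, H:5, I:4, J:3.
Sum = 3 + 5 + 3 + 4 + 2 + 1 + 5 + 4 + 3 = 30.

30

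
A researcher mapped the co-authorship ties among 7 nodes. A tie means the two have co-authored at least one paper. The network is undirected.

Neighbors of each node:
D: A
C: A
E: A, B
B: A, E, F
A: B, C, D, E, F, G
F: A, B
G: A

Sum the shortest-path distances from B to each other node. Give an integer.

Distances from B: A:1, C:2, D:2, E:1, F:1, G:2.
Sum = 1 + 2 + 2 + 1 + 1 + 2 = 9.

9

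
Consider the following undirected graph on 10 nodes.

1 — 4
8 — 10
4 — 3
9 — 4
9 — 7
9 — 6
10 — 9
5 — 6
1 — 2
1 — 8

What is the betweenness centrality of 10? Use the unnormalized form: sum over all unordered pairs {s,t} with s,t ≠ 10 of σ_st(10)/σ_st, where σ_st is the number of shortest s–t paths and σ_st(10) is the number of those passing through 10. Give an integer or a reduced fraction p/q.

Pairs whose geodesics pass through 10 — 8–9: 1; 8–5: 1; 8–6: 1; 8–7: 1.
All other pairs contribute 0.
Summing the contributions gives betweenness(10) = 4.

4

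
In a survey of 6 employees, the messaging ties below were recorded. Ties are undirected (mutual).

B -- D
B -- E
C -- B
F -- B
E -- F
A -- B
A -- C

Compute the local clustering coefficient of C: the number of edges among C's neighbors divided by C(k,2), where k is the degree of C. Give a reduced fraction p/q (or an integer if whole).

C's neighbors: A and B (k = 2).
Possible neighbor pairs: C(2,2) = 1. Edges among them: A–B → e = 1.
Clustering(C) = 1/1.

1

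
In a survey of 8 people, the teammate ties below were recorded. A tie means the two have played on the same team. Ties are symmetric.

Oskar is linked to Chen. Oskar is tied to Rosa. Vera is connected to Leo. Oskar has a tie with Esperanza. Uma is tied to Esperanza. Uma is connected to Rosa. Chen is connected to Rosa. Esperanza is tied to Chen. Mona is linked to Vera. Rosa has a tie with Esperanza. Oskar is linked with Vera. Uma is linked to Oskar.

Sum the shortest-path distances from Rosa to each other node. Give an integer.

Distances from Rosa: Chen:1, Esperanza:1, Leo:3, Mona:3, Oskar:1, Uma:1, Vera:2.
Sum = 1 + 1 + 3 + 3 + 1 + 1 + 2 = 12.

12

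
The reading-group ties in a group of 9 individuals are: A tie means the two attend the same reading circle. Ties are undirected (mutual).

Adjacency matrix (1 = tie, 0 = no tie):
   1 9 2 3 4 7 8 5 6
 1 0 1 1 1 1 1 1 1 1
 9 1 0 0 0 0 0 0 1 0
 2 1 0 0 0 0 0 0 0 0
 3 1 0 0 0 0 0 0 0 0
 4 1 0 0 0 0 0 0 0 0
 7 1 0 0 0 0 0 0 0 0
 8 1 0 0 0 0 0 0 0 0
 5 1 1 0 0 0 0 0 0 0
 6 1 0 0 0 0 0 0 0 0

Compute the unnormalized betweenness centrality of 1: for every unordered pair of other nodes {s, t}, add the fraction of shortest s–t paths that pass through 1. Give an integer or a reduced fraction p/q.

27

Pairs whose geodesics pass through 1 — 9–2: 1; 9–3: 1; 9–4: 1; 9–7: 1; 9–8: 1; 9–6: 1; 2–3: 1; 2–4: 1; 2–7: 1; 2–8: 1; 2–5: 1; 2–6: 1; 3–4: 1; 3–7: 1 … (+13 more pairs).
All other pairs contribute 0.
Summing the contributions gives betweenness(1) = 27.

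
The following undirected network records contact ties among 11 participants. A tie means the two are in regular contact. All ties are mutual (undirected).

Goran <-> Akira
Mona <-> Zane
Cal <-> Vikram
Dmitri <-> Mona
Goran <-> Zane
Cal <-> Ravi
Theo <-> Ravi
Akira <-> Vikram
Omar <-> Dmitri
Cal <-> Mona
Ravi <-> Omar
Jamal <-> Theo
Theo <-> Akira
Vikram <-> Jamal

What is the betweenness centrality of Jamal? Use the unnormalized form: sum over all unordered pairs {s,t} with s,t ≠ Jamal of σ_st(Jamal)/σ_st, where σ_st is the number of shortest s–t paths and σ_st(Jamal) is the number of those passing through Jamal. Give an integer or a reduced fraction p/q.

1/2

Pairs whose geodesics pass through Jamal — Vikram–Theo: 1/2.
All other pairs contribute 0.
Summing the contributions gives betweenness(Jamal) = 1/2.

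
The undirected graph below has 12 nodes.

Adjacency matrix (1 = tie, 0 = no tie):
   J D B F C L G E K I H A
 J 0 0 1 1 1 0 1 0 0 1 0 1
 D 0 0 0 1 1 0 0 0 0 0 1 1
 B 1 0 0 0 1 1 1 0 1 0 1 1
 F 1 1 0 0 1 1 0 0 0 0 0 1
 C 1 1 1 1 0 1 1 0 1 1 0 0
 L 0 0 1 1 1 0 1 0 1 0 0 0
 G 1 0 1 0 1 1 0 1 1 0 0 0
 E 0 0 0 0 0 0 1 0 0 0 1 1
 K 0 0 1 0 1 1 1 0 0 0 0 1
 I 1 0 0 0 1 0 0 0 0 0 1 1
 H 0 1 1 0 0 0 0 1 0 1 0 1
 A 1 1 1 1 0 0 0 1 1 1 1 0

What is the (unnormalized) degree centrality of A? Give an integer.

8

A is directly tied to B, D, E, F, H, I, J, and K. That is 8 neighbors, so the degree of A is 8.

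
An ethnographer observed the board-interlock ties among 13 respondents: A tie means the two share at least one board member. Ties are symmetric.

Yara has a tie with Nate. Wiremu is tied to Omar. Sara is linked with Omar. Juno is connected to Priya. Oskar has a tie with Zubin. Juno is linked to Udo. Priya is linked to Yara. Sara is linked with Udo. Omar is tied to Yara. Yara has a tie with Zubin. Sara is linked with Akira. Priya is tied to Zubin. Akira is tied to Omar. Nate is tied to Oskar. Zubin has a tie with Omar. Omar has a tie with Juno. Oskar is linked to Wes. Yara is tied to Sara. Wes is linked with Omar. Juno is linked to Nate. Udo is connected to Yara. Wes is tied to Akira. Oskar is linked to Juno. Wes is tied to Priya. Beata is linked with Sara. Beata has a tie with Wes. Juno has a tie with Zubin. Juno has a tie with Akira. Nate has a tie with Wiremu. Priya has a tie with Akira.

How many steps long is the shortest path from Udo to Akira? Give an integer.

One shortest route is Udo – Juno – Akira, which uses 2 edges, and Udo and Akira are not directly tied, so nothing shorter exists. So d(Udo,Akira) = 2.

2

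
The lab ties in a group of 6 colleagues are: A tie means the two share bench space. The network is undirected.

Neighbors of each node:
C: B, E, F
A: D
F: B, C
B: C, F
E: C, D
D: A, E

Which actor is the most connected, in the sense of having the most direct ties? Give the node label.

Degrees — A:1, B:2, C:3, D:2, E:2, F:2.
The maximum is 3, attained only by C.

C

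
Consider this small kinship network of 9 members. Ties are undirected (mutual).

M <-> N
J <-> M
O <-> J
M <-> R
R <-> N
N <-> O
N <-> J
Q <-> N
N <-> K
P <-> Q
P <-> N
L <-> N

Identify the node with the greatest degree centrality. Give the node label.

N

Degrees — J:3, K:1, L:1, M:3, N:8, O:2, P:2, Q:2, R:2.
The maximum is 8, attained only by N.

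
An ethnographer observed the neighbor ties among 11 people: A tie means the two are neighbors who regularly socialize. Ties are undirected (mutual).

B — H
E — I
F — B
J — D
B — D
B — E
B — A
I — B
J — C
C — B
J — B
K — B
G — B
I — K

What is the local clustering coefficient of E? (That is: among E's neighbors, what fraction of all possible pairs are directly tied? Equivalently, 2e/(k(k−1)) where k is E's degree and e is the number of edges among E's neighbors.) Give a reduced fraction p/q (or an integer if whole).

1

E's neighbors: B and I (k = 2).
Possible neighbor pairs: C(2,2) = 1. Edges among them: B–I → e = 1.
Clustering(E) = 1/1.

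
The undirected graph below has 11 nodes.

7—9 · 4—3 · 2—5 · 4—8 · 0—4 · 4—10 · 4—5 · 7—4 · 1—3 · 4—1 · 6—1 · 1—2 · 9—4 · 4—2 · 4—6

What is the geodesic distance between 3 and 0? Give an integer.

2

One shortest route is 3 – 4 – 0, which uses 2 edges, and 3 and 0 are not directly tied, so nothing shorter exists. So d(3,0) = 2.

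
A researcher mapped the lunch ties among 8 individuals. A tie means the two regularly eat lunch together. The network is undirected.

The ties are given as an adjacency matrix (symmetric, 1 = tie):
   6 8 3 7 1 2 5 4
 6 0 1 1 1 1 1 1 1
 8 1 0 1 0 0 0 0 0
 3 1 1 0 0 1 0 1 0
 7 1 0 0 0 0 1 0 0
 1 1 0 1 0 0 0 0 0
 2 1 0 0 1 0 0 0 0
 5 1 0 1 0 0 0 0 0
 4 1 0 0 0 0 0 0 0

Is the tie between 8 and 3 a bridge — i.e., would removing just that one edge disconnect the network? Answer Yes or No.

No

Even without that edge, 8 still reaches 3 via 8 – 6 – 3, so the network stays connected. Not a bridge.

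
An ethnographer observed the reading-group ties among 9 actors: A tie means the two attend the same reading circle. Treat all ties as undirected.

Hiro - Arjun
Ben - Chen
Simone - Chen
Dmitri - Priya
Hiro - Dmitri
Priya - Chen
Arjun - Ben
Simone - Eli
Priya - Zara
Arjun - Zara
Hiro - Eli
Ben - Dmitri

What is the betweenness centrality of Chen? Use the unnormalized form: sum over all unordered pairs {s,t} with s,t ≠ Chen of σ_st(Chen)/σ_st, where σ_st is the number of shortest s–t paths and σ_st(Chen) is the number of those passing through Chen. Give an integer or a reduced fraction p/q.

Pairs whose geodesics pass through Chen — Priya–Ben: 1/2; Priya–Simone: 1; Priya–Eli: 1/2; Dmitri–Simone: 2/3; Ben–Simone: 1; Ben–Eli: 1/3; Simone–Arjun: 1/2; Simone–Zara: 1.
All other pairs contribute 0.
Summing the contributions gives betweenness(Chen) = 11/2.

11/2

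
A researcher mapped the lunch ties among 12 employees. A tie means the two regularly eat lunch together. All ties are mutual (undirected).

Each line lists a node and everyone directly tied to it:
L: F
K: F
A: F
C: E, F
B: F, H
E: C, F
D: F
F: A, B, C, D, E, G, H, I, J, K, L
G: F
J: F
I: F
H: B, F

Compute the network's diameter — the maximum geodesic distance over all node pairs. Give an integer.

2

Eccentricity of each node (its greatest distance to any other): A:2, B:2, C:2, D:2, E:2, F:1, G:2, H:2, I:2, J:2, K:2, L:2.
The maximum eccentricity is 2, realized for instance by the pair G–L via G – F – L. So the diameter is 2.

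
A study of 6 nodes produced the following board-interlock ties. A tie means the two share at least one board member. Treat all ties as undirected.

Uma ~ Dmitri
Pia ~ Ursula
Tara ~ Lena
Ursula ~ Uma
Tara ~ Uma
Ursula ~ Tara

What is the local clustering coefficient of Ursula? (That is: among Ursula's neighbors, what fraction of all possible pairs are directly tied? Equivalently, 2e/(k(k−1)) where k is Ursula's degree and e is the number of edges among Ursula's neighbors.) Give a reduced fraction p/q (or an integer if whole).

1/3

Ursula's neighbors: Pia, Tara, and Uma (k = 3).
Possible neighbor pairs: C(3,2) = 3. Edges among them: Tara–Uma → e = 1.
Clustering(Ursula) = 1/3.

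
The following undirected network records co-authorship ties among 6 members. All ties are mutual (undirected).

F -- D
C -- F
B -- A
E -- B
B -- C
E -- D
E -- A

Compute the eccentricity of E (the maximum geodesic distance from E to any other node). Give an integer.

Distances from E: A:1, B:1, C:2, D:1, F:2.
The largest is 2 (to F and C), so the eccentricity of E is 2.

2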